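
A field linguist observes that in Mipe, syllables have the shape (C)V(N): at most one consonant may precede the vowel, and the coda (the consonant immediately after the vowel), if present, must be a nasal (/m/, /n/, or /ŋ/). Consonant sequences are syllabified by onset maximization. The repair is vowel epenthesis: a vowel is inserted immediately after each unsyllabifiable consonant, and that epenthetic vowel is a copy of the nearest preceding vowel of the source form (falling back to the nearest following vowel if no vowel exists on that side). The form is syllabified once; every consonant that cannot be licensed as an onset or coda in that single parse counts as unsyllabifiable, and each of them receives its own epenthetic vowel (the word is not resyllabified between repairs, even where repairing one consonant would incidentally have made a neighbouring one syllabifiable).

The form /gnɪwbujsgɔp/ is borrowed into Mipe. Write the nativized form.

gɪnɪwɪbujusugɔpɔ

Syllabifying with onset maximization leaves /g/, /w/, /j/, /s/, /p/ stranded (only a nasal (/m/, /n/, or /ŋ/) is licensed in coda position; onsets are limited to one consonant).
Inserting the epenthetic vowel yields /g/ → /gɪ/, /w/ → /wɪ/, /j/ → /ju/, /s/ → /su/, /p/ → /pɔ/.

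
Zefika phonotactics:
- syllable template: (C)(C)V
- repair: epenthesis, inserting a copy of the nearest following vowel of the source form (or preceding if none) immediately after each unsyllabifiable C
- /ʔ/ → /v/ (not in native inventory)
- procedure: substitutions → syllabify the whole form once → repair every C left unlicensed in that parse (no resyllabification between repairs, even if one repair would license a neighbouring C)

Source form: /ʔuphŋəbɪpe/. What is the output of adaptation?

vupəhŋəbɪpe

Substitution: /ʔ/ → /v/, giving /vuphŋəbɪpe/.
Syllabifying with onset maximization leaves /p/ stranded (no codas are permitted; onsets may contain at most 2 consonants).
Inserting the epenthetic vowel yields /p/ → /pə/.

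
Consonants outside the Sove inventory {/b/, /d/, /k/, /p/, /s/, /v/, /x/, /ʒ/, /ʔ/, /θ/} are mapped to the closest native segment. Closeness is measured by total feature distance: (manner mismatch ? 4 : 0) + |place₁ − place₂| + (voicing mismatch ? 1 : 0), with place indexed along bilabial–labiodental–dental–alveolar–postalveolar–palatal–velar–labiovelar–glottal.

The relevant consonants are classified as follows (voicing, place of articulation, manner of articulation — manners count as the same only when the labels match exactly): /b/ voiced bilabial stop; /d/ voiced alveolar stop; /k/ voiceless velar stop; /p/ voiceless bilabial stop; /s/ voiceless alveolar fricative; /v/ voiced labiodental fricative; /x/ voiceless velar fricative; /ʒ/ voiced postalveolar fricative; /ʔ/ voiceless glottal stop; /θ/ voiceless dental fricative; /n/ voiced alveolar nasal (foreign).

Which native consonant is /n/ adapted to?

/d/ is closest: manner differs (nasal→stop, +4), place distance 0 (alveolar→alveolar), same voicing; total 4. Next closest is /s/ at distance 5.

d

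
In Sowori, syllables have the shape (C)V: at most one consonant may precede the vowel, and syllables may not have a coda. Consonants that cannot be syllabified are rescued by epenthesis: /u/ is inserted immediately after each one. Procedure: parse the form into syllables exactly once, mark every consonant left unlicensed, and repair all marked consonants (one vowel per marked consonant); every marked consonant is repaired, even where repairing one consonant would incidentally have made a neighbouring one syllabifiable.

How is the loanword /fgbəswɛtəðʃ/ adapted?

fugubəsuwɛtəðuʃu

Under (C)V, the unsyllabifiable consonants are /f/, /g/, /s/, /ð/, /ʃ/ (no codas are permitted; onsets are limited to one consonant).
Inserting the epenthetic vowel yields /f/ → /fu/, /g/ → /gu/, /s/ → /su/, /ð/ → /ðu/, /ʃ/ → /ʃu/.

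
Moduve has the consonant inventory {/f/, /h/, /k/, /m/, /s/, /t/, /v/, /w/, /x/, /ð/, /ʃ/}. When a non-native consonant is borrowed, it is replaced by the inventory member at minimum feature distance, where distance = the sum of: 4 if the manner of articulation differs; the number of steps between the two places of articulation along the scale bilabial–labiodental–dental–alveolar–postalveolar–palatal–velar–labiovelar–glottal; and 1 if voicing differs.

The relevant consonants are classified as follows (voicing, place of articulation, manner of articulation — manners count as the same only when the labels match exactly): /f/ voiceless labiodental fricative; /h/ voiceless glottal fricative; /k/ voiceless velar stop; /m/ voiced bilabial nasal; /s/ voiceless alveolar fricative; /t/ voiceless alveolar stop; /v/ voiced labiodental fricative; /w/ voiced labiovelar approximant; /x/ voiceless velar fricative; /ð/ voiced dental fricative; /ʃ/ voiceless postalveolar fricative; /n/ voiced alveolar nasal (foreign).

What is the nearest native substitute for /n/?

/m/ is closest: same manner (nasal), place distance 3 (alveolar→bilabial), same voicing; total 3. Next closest is /s/ at distance 5.

m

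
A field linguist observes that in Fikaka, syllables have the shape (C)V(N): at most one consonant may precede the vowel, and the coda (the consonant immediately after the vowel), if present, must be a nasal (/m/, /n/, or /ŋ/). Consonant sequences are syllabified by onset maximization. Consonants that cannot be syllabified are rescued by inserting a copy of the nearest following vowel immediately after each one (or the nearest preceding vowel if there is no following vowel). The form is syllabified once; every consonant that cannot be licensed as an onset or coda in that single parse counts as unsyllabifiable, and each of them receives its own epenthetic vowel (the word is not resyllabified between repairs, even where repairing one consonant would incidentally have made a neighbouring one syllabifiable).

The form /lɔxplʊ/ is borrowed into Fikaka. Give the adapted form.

lɔxʊpʊlʊ

The consonants /x/, /p/ cannot be parsed into a legal (C)V(N) syllable (only a nasal (/m/, /n/, or /ŋ/) is licensed in coda position; onsets are limited to one consonant).
Inserting the epenthetic vowel yields /x/ → /xʊ/, /p/ → /pʊ/.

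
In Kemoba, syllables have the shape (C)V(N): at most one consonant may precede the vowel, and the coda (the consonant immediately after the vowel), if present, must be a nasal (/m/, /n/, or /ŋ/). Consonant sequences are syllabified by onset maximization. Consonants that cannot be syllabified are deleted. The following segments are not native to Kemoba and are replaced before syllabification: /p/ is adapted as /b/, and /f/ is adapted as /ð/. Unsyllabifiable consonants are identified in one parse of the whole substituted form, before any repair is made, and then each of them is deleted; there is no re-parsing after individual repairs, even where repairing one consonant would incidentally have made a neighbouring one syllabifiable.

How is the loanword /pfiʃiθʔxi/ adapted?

ðiʃixi

Substitution: /p/ → /b/, /f/ → /ð/, giving /bðiʃiθʔxi/.
Under (C)V(N), the unsyllabifiable consonants are /b/, /θ/, /ʔ/ (only a nasal (/m/, /n/, or /ŋ/) is licensed in coda position; onsets are limited to one consonant).
Deleting the stranded consonants removes /b/, /θ/, /ʔ/.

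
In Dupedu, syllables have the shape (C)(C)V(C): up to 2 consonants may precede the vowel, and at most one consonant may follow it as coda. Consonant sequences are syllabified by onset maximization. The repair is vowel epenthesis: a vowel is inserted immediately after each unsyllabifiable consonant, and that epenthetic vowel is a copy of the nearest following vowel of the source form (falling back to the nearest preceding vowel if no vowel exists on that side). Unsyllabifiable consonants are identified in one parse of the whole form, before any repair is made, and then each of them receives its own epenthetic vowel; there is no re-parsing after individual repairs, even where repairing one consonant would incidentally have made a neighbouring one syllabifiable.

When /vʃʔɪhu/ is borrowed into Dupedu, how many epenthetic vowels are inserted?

The unsyllabifiable consonants are /v/; each receives one epenthetic vowel.

1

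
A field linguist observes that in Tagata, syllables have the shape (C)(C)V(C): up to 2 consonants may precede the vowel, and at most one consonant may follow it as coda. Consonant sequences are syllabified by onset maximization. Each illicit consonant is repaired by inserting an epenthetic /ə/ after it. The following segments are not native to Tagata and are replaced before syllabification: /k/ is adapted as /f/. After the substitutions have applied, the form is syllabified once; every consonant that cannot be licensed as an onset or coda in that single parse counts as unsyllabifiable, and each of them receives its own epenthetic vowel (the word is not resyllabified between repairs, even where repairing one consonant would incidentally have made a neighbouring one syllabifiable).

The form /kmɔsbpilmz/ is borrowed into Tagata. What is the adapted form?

Substitution: /k/ → /f/, giving /fmɔsbpilmz/.
The consonants /m/, /z/ cannot be parsed into a legal (C)(C)V(C) syllable (at most one coda consonant is licensed; onsets may contain at most 2 consonants).
Inserting the epenthetic vowel yields /m/ → /mə/, /z/ → /zə/.

fmɔsbpilməzə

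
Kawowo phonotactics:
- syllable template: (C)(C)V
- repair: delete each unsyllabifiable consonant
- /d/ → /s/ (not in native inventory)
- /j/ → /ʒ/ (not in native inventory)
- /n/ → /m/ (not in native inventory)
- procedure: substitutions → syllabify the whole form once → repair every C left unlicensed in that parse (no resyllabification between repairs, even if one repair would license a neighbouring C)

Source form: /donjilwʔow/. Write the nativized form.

Substitution: /d/ → /s/, /n/ → /m/, /j/ → /ʒ/, giving /somʒilwʔow/.
Under (C)(C)V, the unsyllabifiable consonants are /l/, /w/ (no codas are permitted; onsets may contain at most 2 consonants).
Deletion applies to /l/, /w/.

somʒiwʔo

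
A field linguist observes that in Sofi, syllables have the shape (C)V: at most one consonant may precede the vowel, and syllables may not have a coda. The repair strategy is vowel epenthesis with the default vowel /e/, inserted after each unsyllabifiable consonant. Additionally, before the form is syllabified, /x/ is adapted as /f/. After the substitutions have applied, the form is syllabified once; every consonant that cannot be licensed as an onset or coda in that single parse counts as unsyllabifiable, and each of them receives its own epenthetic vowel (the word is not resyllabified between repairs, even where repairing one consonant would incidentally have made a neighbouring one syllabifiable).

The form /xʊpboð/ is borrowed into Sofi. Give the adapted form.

Substitution: /x/ → /f/, giving /fʊpboð/.
The consonants /p/, /ð/ cannot be parsed into a legal (C)V syllable (no codas are permitted; onsets are limited to one consonant).
Epenthesis after each stranded consonant: /p/ → /pe/, /ð/ → /ðe/.

fʊpeboðe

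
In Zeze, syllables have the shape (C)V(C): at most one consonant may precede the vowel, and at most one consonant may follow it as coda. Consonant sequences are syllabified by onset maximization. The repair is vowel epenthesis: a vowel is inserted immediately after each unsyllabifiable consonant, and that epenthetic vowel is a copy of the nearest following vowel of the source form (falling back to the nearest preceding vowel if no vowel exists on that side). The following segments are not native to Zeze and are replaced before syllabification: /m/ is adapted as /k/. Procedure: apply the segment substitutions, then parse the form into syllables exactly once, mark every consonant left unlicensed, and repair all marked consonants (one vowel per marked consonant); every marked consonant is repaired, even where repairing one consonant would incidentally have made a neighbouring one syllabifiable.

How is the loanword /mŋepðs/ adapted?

keŋepðese

Substitution: /m/ → /k/, giving /kŋepðs/.
Syllabifying with onset maximization leaves /k/, /ð/, /s/ stranded (at most one coda consonant is licensed; onsets are limited to one consonant).
Epenthesis after each stranded consonant: /k/ → /ke/, /ð/ → /ðe/, /s/ → /se/.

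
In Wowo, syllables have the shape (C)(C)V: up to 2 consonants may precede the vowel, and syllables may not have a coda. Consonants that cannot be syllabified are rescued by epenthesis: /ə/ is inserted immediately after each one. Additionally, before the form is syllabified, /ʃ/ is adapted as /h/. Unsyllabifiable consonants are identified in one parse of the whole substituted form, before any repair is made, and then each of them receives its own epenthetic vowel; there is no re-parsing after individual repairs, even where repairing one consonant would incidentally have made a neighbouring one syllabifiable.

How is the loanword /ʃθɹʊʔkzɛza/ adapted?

Substitution: /ʃ/ → /h/, giving /hθɹʊʔkzɛza/.
Syllabifying with onset maximization leaves /h/, /ʔ/ stranded (no codas are permitted; onsets may contain at most 2 consonants).
Epenthesis after each stranded consonant: /h/ → /hə/, /ʔ/ → /ʔə/.

həθɹʊʔəkzɛza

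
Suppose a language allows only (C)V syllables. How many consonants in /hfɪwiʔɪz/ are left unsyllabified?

Syllabifying with onset maximization leaves /h/, /z/ stranded (no codas are permitted; onsets are limited to one consonant).

2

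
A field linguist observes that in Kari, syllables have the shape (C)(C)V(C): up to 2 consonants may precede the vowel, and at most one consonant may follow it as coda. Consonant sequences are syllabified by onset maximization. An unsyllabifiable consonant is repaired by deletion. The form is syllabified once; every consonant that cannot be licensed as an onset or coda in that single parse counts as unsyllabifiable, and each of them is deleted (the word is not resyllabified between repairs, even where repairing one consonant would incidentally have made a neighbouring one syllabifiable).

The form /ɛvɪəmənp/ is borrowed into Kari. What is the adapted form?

ɛvɪəmən

The consonants /p/ cannot be parsed into a legal (C)(C)V(C) syllable (at most one coda consonant is licensed; onsets may contain at most 2 consonants).
Deletion applies to /p/.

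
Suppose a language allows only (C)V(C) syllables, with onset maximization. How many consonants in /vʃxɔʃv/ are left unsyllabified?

3

Syllabifying with onset maximization leaves /v/, /ʃ/, /v/ stranded (at most one coda consonant is licensed; onsets are limited to one consonant).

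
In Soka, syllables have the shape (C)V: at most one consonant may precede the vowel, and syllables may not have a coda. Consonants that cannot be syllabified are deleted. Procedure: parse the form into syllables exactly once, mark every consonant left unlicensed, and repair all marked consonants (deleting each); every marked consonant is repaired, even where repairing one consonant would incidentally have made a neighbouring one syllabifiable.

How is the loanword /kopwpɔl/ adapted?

The consonants /p/, /w/, /l/ cannot be parsed into a legal (C)V syllable (no codas are permitted; onsets are limited to one consonant).
Deleting the stranded consonants removes /p/, /w/, /l/.

kopɔ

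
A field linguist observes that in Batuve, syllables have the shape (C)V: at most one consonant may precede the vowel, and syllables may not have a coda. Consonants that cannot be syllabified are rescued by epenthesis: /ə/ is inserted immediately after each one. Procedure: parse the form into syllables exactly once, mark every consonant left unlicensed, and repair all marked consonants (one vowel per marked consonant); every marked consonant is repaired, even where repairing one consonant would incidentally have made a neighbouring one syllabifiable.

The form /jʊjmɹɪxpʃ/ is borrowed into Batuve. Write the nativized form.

jʊjəməɹɪxəpəʃə

The consonants /j/, /m/, /x/, /p/, /ʃ/ cannot be parsed into a legal (C)V syllable (no codas are permitted; onsets are limited to one consonant).
Inserting the epenthetic vowel yields /j/ → /jə/, /m/ → /mə/, /x/ → /xə/, /p/ → /pə/, /ʃ/ → /ʃə/.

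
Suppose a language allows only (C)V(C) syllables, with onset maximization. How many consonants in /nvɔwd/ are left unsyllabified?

2

Syllabifying with onset maximization leaves /n/, /d/ stranded (at most one coda consonant is licensed; onsets are limited to one consonant).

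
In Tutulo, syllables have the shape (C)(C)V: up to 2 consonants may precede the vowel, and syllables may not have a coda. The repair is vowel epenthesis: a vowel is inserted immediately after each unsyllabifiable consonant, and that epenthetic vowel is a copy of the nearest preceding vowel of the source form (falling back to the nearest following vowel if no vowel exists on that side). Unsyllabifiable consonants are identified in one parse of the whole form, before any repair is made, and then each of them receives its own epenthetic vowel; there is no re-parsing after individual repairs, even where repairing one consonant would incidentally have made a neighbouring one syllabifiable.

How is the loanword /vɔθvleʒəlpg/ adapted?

Syllabifying with onset maximization leaves /θ/, /l/, /p/, /g/ stranded (no codas are permitted; onsets may contain at most 2 consonants).
Inserting the epenthetic vowel yields /θ/ → /θɔ/, /l/ → /lə/, /p/ → /pə/, /g/ → /gə/.

vɔθɔvleʒələpəgə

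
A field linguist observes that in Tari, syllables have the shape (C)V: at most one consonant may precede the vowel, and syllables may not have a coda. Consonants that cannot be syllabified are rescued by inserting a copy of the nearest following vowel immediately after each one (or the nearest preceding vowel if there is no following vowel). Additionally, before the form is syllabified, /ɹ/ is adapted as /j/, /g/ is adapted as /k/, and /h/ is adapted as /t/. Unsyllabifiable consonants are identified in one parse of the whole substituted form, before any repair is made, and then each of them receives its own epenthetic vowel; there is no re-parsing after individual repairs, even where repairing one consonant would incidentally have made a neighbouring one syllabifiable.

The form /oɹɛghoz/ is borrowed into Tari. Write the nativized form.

ojɛkotozo

Substitution: /ɹ/ → /j/, /g/ → /k/, /h/ → /t/, giving /ojɛktoz/.
Under (C)V, the unsyllabifiable consonants are /k/, /z/ (no codas are permitted; onsets are limited to one consonant).
Each unlicensed consonant becomes the onset of a new syllable: /k/ → /ko/, /z/ → /zo/.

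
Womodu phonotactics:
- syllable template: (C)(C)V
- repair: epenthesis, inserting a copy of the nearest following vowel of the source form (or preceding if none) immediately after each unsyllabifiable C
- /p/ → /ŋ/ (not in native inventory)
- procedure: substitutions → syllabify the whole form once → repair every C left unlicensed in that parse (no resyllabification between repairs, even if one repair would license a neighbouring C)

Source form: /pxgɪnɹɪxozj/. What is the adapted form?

ŋɪxgɪnɹɪxozojo

Substitution: /p/ → /ŋ/, giving /ŋxgɪnɹɪxozj/.
The consonants /ŋ/, /z/, /j/ cannot be parsed into a legal (C)(C)V syllable (no codas are permitted; onsets may contain at most 2 consonants).
Epenthesis after each stranded consonant: /ŋ/ → /ŋɪ/, /z/ → /zo/, /j/ → /jo/.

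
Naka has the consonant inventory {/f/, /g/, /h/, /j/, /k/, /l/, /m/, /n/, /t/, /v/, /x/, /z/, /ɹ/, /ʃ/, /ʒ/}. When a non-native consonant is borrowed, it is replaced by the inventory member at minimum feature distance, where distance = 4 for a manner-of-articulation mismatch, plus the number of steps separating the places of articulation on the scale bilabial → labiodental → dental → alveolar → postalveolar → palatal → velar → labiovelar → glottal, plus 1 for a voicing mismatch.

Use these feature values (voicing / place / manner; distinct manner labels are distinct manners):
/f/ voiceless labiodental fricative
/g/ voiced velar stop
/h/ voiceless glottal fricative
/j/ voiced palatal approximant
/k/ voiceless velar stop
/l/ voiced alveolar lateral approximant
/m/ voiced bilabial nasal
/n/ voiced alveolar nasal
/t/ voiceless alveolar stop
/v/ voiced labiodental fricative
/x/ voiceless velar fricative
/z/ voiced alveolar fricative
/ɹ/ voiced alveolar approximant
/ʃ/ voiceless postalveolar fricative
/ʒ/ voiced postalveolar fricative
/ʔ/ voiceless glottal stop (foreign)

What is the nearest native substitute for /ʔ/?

/k/ is closest: same manner (stop), place distance 2 (glottal→velar), same voicing; total 2. Next closest is /g/ at distance 3.

k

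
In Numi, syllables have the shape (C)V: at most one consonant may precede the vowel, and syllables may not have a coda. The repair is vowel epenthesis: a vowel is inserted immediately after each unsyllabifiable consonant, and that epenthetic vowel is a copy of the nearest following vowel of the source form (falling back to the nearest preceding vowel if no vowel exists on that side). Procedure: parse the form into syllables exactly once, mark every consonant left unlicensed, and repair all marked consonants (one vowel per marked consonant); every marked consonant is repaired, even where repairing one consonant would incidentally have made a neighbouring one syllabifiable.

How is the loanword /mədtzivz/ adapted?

məditizivizi

Syllabifying with onset maximization leaves /d/, /t/, /v/, /z/ stranded (no codas are permitted; onsets are limited to one consonant).
Each unlicensed consonant becomes the onset of a new syllable: /d/ → /di/, /t/ → /ti/, /v/ → /vi/, /z/ → /zi/.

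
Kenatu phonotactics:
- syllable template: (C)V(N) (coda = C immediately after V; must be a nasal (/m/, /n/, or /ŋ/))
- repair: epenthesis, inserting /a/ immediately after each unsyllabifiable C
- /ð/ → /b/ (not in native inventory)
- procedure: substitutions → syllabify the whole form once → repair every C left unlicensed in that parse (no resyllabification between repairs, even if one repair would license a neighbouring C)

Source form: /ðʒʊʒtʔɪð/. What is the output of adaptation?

Substitution: /ð/ → /b/, giving /bʒʊʒtʔɪb/.
The consonants /b/, /ʒ/, /t/, /b/ cannot be parsed into a legal (C)V(N) syllable (only a nasal (/m/, /n/, or /ŋ/) is licensed in coda position; onsets are limited to one consonant).
Inserting the epenthetic vowel yields /b/ → /ba/, /ʒ/ → /ʒa/, /t/ → /ta/, /b/ → /ba/.

baʒʊʒataʔɪba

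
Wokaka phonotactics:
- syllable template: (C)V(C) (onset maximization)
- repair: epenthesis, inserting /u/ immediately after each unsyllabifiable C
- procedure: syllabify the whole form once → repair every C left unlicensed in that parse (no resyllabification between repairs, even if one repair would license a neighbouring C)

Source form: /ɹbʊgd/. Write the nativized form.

ɹubʊgdu

Under (C)V(C), the unsyllabifiable consonants are /ɹ/, /d/ (at most one coda consonant is licensed; onsets are limited to one consonant).
Each unlicensed consonant becomes the onset of a new syllable: /ɹ/ → /ɹu/, /d/ → /du/.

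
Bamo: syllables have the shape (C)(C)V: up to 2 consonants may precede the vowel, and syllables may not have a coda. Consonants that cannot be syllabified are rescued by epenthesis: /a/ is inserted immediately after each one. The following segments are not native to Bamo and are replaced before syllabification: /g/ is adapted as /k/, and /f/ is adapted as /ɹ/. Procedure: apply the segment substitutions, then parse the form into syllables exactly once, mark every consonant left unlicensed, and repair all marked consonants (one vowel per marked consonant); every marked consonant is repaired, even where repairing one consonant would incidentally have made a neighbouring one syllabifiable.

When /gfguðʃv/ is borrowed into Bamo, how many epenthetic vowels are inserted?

4

After substitution the input is /kɹkuðʃv/.
The unsyllabifiable consonants are /k/, /ð/, /ʃ/, /v/; each receives one epenthetic vowel.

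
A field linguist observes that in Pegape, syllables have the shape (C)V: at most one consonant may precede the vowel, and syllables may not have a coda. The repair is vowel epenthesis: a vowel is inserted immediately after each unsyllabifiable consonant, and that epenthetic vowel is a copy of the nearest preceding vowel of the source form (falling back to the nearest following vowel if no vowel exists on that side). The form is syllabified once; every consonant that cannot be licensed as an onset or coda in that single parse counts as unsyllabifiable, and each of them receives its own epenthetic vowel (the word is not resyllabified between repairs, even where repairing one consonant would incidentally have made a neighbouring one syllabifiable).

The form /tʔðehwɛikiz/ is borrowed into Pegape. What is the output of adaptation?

Syllabifying with onset maximization leaves /t/, /ʔ/, /h/, /z/ stranded (no codas are permitted; onsets are limited to one consonant).
Each unlicensed consonant becomes the onset of a new syllable: /t/ → /te/, /ʔ/ → /ʔe/, /h/ → /he/, /z/ → /zi/.

teʔeðehewɛikizi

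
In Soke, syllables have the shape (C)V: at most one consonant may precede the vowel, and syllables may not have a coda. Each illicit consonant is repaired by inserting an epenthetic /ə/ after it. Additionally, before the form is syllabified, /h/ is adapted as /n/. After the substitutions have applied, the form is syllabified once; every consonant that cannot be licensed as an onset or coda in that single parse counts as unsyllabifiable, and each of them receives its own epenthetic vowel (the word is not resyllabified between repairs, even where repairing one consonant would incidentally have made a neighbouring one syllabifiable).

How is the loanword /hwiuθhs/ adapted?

nəwiuθənəsə

Substitution: /h/ → /n/, giving /nwiuθns/.
Under (C)V, the unsyllabifiable consonants are /n/, /θ/, /n/, /s/ (no codas are permitted; onsets are limited to one consonant).
Inserting the epenthetic vowel yields /n/ → /nə/, /θ/ → /θə/, /n/ → /nə/, /s/ → /sə/.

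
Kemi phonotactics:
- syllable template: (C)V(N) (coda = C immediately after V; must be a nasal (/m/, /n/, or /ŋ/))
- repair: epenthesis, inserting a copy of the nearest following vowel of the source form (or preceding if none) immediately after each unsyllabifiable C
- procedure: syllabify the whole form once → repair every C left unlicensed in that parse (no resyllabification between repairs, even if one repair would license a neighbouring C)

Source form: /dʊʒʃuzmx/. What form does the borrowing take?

Syllabifying with onset maximization leaves /ʒ/, /z/, /m/, /x/ stranded (only a nasal (/m/, /n/, or /ŋ/) is licensed in coda position; onsets are limited to one consonant).
Inserting the epenthetic vowel yields /ʒ/ → /ʒu/, /z/ → /zu/, /m/ → /mu/, /x/ → /xu/.

dʊʒuʃuzumuxu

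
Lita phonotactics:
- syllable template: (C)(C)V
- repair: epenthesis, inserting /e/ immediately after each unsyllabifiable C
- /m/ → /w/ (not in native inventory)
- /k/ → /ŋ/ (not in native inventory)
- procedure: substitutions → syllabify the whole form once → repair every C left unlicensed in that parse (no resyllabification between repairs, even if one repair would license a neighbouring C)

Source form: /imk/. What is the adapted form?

iweŋe

Substitution: /m/ → /w/, /k/ → /ŋ/, giving /iwŋ/.
The consonants /w/, /ŋ/ cannot be parsed into a legal (C)(C)V syllable (no codas are permitted; onsets may contain at most 2 consonants).
Epenthesis after each stranded consonant: /w/ → /we/, /ŋ/ → /ŋe/.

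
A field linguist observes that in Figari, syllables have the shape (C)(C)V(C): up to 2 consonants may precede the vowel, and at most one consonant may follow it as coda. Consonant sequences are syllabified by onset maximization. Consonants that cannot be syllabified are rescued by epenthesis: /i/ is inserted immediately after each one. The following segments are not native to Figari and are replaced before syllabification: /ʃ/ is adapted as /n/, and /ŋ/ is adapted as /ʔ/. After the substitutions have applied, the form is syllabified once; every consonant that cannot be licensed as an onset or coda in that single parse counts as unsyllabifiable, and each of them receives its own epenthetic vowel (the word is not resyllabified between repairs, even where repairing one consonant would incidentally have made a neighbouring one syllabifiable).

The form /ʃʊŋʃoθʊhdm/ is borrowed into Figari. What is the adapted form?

Substitution: /ʃ/ → /n/, /ŋ/ → /ʔ/, giving /nʊʔnoθʊhdm/.
The consonants /d/, /m/ cannot be parsed into a legal (C)(C)V(C) syllable (at most one coda consonant is licensed; onsets may contain at most 2 consonants).
Inserting the epenthetic vowel yields /d/ → /di/, /m/ → /mi/.

nʊʔnoθʊhdimi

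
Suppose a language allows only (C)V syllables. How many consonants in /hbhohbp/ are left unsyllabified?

5

Under (C)V, the unsyllabifiable consonants are /h/, /b/, /h/, /b/, /p/ (no codas are permitted; onsets are limited to one consonant).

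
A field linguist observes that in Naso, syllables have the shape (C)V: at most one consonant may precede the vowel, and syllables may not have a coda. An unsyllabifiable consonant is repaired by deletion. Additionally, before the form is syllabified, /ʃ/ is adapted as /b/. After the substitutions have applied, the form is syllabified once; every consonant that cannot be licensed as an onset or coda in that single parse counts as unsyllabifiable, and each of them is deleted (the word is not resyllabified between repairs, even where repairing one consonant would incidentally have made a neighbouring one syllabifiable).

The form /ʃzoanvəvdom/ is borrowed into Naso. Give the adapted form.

Substitution: /ʃ/ → /b/, giving /bzoanvəvdom/.
Under (C)V, the unsyllabifiable consonants are /b/, /n/, /v/, /m/ (no codas are permitted; onsets are limited to one consonant).
Deleting the stranded consonants removes /b/, /n/, /v/, /m/.

zoavədo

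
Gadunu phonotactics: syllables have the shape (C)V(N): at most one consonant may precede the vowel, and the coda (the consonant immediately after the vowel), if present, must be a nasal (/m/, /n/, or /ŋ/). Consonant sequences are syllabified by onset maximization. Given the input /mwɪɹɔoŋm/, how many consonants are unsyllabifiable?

Under (C)V(N), the unsyllabifiable consonants are /m/, /m/ (only a nasal (/m/, /n/, or /ŋ/) is licensed in coda position; onsets are limited to one consonant).

2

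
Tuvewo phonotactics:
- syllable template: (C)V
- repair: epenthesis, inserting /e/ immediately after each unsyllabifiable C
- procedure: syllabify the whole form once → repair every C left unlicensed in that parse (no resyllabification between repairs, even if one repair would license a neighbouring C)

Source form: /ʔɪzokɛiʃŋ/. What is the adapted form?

Syllabifying with onset maximization leaves /ʃ/, /ŋ/ stranded (no codas are permitted; onsets are limited to one consonant).
Inserting the epenthetic vowel yields /ʃ/ → /ʃe/, /ŋ/ → /ŋe/.

ʔɪzokɛiʃeŋe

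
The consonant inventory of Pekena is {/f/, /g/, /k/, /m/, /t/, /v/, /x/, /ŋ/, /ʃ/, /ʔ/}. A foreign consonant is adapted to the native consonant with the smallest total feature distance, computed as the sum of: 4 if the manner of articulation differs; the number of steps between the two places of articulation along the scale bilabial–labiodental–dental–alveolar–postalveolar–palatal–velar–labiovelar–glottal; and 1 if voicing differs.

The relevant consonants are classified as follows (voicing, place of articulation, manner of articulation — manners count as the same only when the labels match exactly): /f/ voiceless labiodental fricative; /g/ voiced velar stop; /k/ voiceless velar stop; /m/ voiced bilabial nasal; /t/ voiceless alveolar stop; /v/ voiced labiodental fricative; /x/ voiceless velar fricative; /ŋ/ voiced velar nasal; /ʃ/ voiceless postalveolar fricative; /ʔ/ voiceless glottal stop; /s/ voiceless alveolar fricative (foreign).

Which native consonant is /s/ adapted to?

ʃ

/ʃ/ is closest: same manner (fricative), place distance 1 (alveolar→postalveolar), same voicing; total 1. Next closest is /f/ at distance 2.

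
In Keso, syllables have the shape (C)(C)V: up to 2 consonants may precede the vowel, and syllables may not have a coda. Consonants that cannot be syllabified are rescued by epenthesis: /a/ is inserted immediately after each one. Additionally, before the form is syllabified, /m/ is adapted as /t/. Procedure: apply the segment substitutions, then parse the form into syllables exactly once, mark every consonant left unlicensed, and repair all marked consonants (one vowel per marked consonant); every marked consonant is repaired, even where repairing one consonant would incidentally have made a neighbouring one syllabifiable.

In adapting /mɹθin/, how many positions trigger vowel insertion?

After substitution the input is /tɹθin/.
The unsyllabifiable consonants are /t/, /n/; each receives one epenthetic vowel.

2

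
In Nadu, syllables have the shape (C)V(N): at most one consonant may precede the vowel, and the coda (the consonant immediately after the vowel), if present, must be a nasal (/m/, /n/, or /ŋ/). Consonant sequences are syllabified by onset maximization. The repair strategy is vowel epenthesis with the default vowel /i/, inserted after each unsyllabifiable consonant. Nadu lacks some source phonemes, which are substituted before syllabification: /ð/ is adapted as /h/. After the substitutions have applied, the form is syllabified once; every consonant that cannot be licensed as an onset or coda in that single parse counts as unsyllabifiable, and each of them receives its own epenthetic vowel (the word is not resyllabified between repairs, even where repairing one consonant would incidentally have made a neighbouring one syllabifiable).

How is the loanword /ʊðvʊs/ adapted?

Substitution: /ð/ → /h/, giving /ʊhvʊs/.
Syllabifying with onset maximization leaves /h/, /s/ stranded (only a nasal (/m/, /n/, or /ŋ/) is licensed in coda position; onsets are limited to one consonant).
Each unlicensed consonant becomes the onset of a new syllable: /h/ → /hi/, /s/ → /si/.

ʊhivʊsi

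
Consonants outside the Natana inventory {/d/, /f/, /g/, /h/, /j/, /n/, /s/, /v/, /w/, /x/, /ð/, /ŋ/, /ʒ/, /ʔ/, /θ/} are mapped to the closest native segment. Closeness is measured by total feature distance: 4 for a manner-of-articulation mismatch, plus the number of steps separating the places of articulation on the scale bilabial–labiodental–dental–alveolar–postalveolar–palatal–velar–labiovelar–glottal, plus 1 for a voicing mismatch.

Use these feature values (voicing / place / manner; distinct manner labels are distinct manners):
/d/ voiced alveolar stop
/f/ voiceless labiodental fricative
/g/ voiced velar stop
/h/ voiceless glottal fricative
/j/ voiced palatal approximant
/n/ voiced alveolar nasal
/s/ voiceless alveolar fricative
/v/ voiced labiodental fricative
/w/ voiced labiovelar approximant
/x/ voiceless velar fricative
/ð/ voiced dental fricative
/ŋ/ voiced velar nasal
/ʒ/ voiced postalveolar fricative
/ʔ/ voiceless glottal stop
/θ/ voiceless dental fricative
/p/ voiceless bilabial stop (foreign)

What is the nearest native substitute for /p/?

d

/d/ is closest: same manner (stop), place distance 3 (bilabial→alveolar), voicing differs (+1); total 4. Next closest is /f/ at distance 5.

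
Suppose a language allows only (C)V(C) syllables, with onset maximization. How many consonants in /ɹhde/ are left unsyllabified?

2

The consonants /ɹ/, /h/ cannot be parsed into a legal (C)V(C) syllable (at most one coda consonant is licensed; onsets are limited to one consonant).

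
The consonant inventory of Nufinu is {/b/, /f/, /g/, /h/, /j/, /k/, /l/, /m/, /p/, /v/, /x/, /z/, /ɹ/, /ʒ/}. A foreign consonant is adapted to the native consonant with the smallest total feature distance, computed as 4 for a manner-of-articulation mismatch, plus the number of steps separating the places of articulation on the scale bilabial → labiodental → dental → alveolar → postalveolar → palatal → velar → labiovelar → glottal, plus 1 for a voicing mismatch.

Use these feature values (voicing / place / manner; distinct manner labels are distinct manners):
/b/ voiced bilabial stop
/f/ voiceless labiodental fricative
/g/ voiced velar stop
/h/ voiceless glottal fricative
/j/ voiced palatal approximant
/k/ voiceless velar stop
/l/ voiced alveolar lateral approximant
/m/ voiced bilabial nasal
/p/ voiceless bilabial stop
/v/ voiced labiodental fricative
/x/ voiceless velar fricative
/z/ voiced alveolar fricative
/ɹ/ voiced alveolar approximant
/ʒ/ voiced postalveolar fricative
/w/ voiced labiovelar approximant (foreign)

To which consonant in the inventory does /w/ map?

/j/ is closest: same manner (approximant), place distance 2 (labiovelar→palatal), same voicing; total 2. Next closest is /ɹ/ at distance 4.

j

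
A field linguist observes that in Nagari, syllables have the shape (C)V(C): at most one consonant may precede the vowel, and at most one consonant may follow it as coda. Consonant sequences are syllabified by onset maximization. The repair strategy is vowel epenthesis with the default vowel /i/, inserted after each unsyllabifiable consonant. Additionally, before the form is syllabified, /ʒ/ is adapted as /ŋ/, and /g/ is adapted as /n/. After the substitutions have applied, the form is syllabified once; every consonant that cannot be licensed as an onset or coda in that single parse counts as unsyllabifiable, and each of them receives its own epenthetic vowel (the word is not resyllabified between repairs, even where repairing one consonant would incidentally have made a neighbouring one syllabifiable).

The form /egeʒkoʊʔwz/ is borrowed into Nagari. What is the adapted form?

eneŋkoʊʔwizi

Substitution: /g/ → /n/, /ʒ/ → /ŋ/, giving /eneŋkoʊʔwz/.
Under (C)V(C), the unsyllabifiable consonants are /w/, /z/ (at most one coda consonant is licensed; onsets are limited to one consonant).
Epenthesis after each stranded consonant: /w/ → /wi/, /z/ → /zi/.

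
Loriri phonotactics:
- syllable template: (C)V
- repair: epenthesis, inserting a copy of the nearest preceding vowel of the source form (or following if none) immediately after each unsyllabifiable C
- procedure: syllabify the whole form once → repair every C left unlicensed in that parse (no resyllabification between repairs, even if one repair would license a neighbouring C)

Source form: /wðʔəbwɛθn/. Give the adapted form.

wəðəʔəbəwɛθɛnɛ

The consonants /w/, /ð/, /b/, /θ/, /n/ cannot be parsed into a legal (C)V syllable (no codas are permitted; onsets are limited to one consonant).
Epenthesis after each stranded consonant: /w/ → /wə/, /ð/ → /ðə/, /b/ → /bə/, /θ/ → /θɛ/, /n/ → /nɛ/.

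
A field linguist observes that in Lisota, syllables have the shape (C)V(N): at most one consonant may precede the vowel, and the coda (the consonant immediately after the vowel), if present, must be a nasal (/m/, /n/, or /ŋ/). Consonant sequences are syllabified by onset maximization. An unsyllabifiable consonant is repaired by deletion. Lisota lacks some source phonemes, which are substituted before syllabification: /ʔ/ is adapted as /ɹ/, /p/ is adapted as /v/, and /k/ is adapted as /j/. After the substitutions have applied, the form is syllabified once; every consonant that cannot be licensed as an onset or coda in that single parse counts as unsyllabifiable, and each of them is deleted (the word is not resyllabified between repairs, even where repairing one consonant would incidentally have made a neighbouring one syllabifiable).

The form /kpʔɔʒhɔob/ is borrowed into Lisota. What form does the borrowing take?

Substitution: /k/ → /j/, /p/ → /v/, /ʔ/ → /ɹ/, giving /jvɹɔʒhɔob/.
The consonants /j/, /v/, /ʒ/, /b/ cannot be parsed into a legal (C)V(N) syllable (only a nasal (/m/, /n/, or /ŋ/) is licensed in coda position; onsets are limited to one consonant).
Each unlicensed consonant is deleted: /j/, /v/, /ʒ/, /b/.

ɹɔhɔo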